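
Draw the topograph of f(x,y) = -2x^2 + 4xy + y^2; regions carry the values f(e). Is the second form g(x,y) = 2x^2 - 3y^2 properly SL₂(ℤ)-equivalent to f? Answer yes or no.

D₁ = 24, D₂ = 24
river cycle of f (length 2): (1, 4, -2), (-2, 4, 1)
river cycle of g (length 2): (2, 4, -1), (-1, 4, 2)
cycles differ ⇒ inequivalent

no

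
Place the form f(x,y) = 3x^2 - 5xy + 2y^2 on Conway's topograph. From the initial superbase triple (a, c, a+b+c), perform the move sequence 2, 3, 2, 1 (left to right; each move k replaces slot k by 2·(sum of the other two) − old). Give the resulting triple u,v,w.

start (3,2,0) = (f(1,0),f(0,1),f(1,1))
replace slot 2: 2·(3+0) − 2 = 4 → (3,4,0)
replace slot 3: 2·(3+4) − 0 = 14 → (3,4,14)
replace slot 2: 2·(3+14) − 4 = 30 → (3,30,14)
replace slot 1: 2·(30+14) − 3 = 85 → (85,30,14)

85,30,14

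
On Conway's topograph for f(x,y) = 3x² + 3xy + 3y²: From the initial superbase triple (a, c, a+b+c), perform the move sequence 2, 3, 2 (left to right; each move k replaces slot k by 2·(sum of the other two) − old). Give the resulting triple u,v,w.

start (3,3,9) = (f(1,0),f(0,1),f(1,1))
replace slot 2: 2·(3+9) − 3 = 21 → (3,21,9)
replace slot 3: 2·(3+21) − 9 = 39 → (3,21,39)
replace slot 2: 2·(3+39) − 21 = 63 → (3,63,39)

3,63,39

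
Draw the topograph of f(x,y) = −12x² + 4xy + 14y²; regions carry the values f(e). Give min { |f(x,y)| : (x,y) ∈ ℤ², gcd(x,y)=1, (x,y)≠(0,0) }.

river: ρ → (14,24,-2)
river: ρ → (-2,24,14)
river: ρ → (14,4,-12)
river: ρ → (-12,20,6)
river: ρ → (6,16,-18)
river: ρ → (-18,20,4)
river: ρ → (4,20,-18)
river: ρ → (-18,16,6)
river: ρ → (6,20,-12)
river: ρ → (-12,4,14)
closes: descent 0, river 10
min |a| on river = 2

2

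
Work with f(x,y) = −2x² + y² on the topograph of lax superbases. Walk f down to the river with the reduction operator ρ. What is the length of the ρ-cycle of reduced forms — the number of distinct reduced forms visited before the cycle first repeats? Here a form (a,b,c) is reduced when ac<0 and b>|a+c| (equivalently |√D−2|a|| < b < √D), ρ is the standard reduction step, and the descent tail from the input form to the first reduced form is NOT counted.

D = 8, ⌊√D⌋ = 2
descent: ρ → (1,2,-1)  [lands on river]
river: ρ → (-1,2,1)
ρ-cycle length = 2 (tail of 1 descent step not counted)

2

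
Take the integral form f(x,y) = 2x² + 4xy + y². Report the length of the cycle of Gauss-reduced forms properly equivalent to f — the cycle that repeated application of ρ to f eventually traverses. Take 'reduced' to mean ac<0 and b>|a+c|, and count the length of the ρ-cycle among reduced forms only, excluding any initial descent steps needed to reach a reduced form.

D = 8, ⌊√D⌋ = 2
descent: ρ → (1,2,-1)  [lands on river]
river: ρ → (-1,2,1)
ρ-cycle length = 2 (tail of 1 descent step not counted)

2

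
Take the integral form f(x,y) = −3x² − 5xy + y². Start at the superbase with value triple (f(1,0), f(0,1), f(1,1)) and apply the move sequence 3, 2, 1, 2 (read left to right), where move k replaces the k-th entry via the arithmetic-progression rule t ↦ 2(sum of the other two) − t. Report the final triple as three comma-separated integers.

start (-3,1,-7) = (f(1,0),f(0,1),f(1,1))
replace slot 3: 2·((-3)+1) − (-7) = 3 → (-3,1,3)
replace slot 2: 2·((-3)+3) − 1 = -1 → (-3,-1,3)
replace slot 1: 2·((-1)+3) − (-3) = 7 → (7,-1,3)
replace slot 2: 2·(7+3) − (-1) = 21 → (7,21,3)

7,21,3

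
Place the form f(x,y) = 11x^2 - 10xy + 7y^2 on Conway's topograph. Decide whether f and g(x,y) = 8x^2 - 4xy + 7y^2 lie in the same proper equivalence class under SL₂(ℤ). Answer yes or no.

D₁ = -208, D₂ = -208
f: flip: (11,-10,7)→(7,10,11)
f: translate: b→-4 (≡10 mod 14), so (7,10,11)→(7,-4,8)
f: reduced (well bottom): (7,-4,8) with a≤c, −a<b≤a
g: flip: (8,-4,7)→(7,4,8)
g: reduced (well bottom): (7,4,8) with a≤c, −a<b≤a
reduced forms (7, -4, 8) vs (7, 4, 8) ⇒ inequivalent

no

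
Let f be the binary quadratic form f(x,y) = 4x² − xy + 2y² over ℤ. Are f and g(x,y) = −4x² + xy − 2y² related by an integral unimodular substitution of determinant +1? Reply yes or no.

D₁ = -31, D₂ = -31
f: flip: (4,-1,2)→(2,1,4)
f: reduced (well bottom): (2,1,4) with a≤c, −a<b≤a
g is negative-definite; reduce −g:
−g: flip: (4,-1,2)→(2,1,4)
−g: reduced (well bottom): (2,1,4) with a≤c, −a<b≤a
flip sign back: reduced form of g is (-2,-1,-4)
reduced forms (2, 1, 4) vs (-2, -1, -4) ⇒ inequivalent

no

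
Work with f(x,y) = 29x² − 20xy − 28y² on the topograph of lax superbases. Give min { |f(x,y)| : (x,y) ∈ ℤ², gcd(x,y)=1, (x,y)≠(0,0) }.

descent: ρ → (-28,20,29)  [lands on river]
river: ρ → (29,38,-19)
river: ρ → (-19,38,29)
river: ρ → (29,20,-28)
river: ρ → (-28,36,21)
river: ρ → (21,48,-16)
river: ρ → (-16,48,21)
river: ρ → (21,36,-28)
closes: descent 1, river 8
min |a| on river = 16

16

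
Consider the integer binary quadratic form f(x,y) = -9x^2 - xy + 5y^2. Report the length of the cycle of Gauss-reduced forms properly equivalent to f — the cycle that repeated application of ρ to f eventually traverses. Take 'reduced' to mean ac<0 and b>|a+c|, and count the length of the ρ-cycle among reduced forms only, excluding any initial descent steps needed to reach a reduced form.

D = 181, ⌊√D⌋ = 13
descent: ρ → (5,11,-3)  [lands on river]
river: ρ → (-3,13,1)
river: ρ → (1,13,-3)
river: ρ → (-3,11,5)
river: ρ → (5,9,-5)
river: ρ → (-5,11,3)
river: ρ → (3,13,-1)
river: ρ → (-1,13,3)
river: ρ → (3,11,-5)
river: ρ → (-5,9,5)
ρ-cycle length = 10 (tail of 1 descent step not counted)

10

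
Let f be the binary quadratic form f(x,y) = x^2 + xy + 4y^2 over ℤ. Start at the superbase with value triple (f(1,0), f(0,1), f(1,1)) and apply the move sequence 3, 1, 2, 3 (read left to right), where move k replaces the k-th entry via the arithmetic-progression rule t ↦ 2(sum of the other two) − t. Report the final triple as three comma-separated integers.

start (1,4,6) = (f(1,0),f(0,1),f(1,1))
replace slot 3: 2·(1+4) − 6 = 4 → (1,4,4)
replace slot 1: 2·(4+4) − 1 = 15 → (15,4,4)
replace slot 2: 2·(15+4) − 4 = 34 → (15,34,4)
replace slot 3: 2·(15+34) − 4 = 94 → (15,34,94)

15,34,94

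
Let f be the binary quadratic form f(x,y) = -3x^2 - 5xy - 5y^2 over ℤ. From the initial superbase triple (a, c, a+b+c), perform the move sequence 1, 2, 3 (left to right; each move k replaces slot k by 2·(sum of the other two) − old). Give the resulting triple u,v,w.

start (-3,-5,-13) = (f(1,0),f(0,1),f(1,1))
replace slot 1: 2·((-5)+(-13)) − (-3) = -33 → (-33,-5,-13)
replace slot 2: 2·((-33)+(-13)) − (-5) = -87 → (-33,-87,-13)
replace slot 3: 2·((-33)+(-87)) − (-13) = -227 → (-33,-87,-227)

-33,-87,-227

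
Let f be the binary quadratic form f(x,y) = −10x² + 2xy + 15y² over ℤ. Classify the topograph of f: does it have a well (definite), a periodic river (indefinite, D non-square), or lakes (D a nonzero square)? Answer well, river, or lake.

D = b²−4ac = 2² − 4·(-10)·15 = 604
D > 0 non-square ⇒ indefinite ⇒ periodic river

river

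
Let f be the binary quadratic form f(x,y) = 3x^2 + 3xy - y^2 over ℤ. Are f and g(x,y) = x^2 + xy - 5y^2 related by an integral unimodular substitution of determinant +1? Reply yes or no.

D₁ = 21, D₂ = 21
river cycle of f (length 2): (-1, 3, 3), (3, 3, -1)
river cycle of g (length 2): (1, 3, -3), (-3, 3, 1)
cycles differ ⇒ inequivalent

no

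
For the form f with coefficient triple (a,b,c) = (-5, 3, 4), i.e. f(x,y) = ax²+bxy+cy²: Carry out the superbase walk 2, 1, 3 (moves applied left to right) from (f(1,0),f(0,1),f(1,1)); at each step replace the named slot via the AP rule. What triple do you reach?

start (-5,4,2) = (f(1,0),f(0,1),f(1,1))
replace slot 2: 2·((-5)+2) − 4 = -10 → (-5,-10,2)
replace slot 1: 2·((-10)+2) − (-5) = -11 → (-11,-10,2)
replace slot 3: 2·((-11)+(-10)) − 2 = -44 → (-11,-10,-44)

-11,-10,-44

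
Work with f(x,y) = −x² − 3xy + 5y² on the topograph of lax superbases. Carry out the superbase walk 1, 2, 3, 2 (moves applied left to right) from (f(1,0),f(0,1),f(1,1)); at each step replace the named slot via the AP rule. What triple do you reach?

start (-1,5,1) = (f(1,0),f(0,1),f(1,1))
replace slot 1: 2·(5+1) − (-1) = 13 → (13,5,1)
replace slot 2: 2·(13+1) − 5 = 23 → (13,23,1)
replace slot 3: 2·(13+23) − 1 = 71 → (13,23,71)
replace slot 2: 2·(13+71) − 23 = 145 → (13,145,71)

13,145,71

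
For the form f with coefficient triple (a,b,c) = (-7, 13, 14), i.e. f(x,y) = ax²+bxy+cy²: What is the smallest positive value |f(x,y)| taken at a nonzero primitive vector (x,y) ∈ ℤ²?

river: ρ → (14,15,-6)
river: ρ → (-6,21,5)
river: ρ → (5,19,-10)
river: ρ → (-10,21,3)
river: ρ → (3,21,-10)
river: ρ → (-10,19,5)
river: ρ → (5,21,-6)
river: ρ → (-6,15,14)
river: ρ → (14,13,-7)
river: ρ → (-7,15,12)
river: ρ → (12,9,-10)
river: ρ → (-10,11,11)
river: ρ → (11,11,-10)
river: ρ → (-10,9,12)
river: ρ → (12,15,-7)
river: ρ → (-7,13,14)
closes: descent 0, river 16
min |a| on river = 3

3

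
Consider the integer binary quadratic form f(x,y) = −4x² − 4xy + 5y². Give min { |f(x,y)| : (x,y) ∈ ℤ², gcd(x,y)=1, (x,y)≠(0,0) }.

descent: ρ → (5,4,-4)  [lands on river]
river: ρ → (-4,4,5)
river: ρ → (5,6,-3)
river: ρ → (-3,6,5)
closes: descent 1, river 4
min |a| on river = 3

3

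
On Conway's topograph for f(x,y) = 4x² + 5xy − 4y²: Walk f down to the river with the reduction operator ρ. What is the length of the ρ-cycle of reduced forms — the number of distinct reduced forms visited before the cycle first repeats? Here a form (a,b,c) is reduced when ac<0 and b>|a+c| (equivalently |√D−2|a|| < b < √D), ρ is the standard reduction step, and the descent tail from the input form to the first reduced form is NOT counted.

D = 89, ⌊√D⌋ = 9
river: ρ → (-4,3,5)
river: ρ → (5,7,-2)
river: ρ → (-2,9,1)
river: ρ → (1,9,-2)
river: ρ → (-2,7,5)
river: ρ → (5,3,-4)
river: ρ → (-4,5,4)
river: ρ → (4,3,-5)
river: ρ → (-5,7,2)
river: ρ → (2,9,-1)
river: ρ → (-1,9,2)
river: ρ → (2,7,-5)
river: ρ → (-5,3,4)
river: ρ → (4,5,-4)
ρ-cycle length = 14 (tail of 0 descent steps not counted)

14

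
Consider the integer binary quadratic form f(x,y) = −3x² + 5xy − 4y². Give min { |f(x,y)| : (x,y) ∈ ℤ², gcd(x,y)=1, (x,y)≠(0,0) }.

translate: b→1 (≡-5 mod 6), so (3,-5,4)→(3,1,2)
flip: (3,1,2)→(2,-1,3)
reduced (well bottom): (2,-1,3) with a≤c, −a<b≤a
well minimum |f| = |-2| = 2 (negative-definite)

2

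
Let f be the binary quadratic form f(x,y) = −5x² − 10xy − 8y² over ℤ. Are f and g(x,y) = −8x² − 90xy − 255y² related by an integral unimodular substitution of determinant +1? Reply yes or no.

D₁ = -60, D₂ = -60
f is negative-definite; reduce −f:
−f: translate: b→0 (≡10 mod 10), so (5,10,8)→(5,0,3)
−f: flip: (5,0,3)→(3,0,5)
−f: reduced (well bottom): (3,0,5) with a≤c, −a<b≤a
flip sign back: reduced form of f is (-3,0,-5)
g is negative-definite; reduce −g:
−g: translate: b→-6 (≡90 mod 16), so (8,90,255)→(8,-6,3)
−g: flip: (8,-6,3)→(3,6,8)
−g: translate: b→0 (≡6 mod 6), so (3,6,8)→(3,0,5)
−g: reduced (well bottom): (3,0,5) with a≤c, −a<b≤a
flip sign back: reduced form of g is (-3,0,-5)
reduced forms (-3, 0, -5) vs (-3, 0, -5) ⇒ equivalent

yes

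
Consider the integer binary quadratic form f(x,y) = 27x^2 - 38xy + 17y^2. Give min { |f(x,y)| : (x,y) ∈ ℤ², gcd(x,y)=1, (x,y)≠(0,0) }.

translate: b→16 (≡-38 mod 54), so (27,-38,17)→(27,16,6)
flip: (27,16,6)→(6,-16,27)
translate: b→-4 (≡-16 mod 12), so (6,-16,27)→(6,-4,17)
reduced (well bottom): (6,-4,17) with a≤c, −a<b≤a
well minimum = a = 6

6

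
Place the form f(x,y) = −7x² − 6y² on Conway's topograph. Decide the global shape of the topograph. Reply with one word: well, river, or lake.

D = b²−4ac = 0² − 4·(-7)·(-6) = -168
D < 0 ⇒ definite ⇒ every region one sign ⇒ single well

well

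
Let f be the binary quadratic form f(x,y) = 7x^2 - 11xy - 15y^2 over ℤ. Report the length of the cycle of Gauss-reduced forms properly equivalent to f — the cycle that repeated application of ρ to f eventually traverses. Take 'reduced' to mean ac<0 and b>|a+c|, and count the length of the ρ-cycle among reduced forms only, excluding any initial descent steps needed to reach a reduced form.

D = 541, ⌊√D⌋ = 23
descent: ρ → (-15,11,7)  [lands on river]
river: ρ → (7,17,-9)
river: ρ → (-9,19,5)
river: ρ → (5,21,-5)
river: ρ → (-5,19,9)
river: ρ → (9,17,-7)
river: ρ → (-7,11,15)
river: ρ → (15,19,-3)
river: ρ → (-3,23,1)
river: ρ → (1,23,-3)
river: ρ → (-3,19,15)
river: ρ → (15,11,-7)
river: ρ → (-7,17,9)
river: ρ → (9,19,-5)
river: ρ → (-5,21,5)
river: ρ → (5,19,-9)
river: ρ → (-9,17,7)
river: ρ → (7,11,-15)
river: ρ → (-15,19,3)
river: ρ → (3,23,-1)
river: ρ → (-1,23,3)
river: ρ → (3,19,-15)
ρ-cycle length = 22 (tail of 1 descent step not counted)

22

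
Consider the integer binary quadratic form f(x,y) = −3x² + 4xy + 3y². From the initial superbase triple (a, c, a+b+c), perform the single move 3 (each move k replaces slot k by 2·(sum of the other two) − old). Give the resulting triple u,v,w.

start (-3,3,4) = (f(1,0),f(0,1),f(1,1))
replace slot 3: 2·((-3)+3) − 4 = -4 → (-3,3,-4)

-3,3,-4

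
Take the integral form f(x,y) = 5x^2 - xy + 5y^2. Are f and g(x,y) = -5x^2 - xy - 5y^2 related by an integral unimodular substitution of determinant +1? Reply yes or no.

D₁ = -99, D₂ = -99
f: flip: (5,-1,5)→(5,1,5)
f: reduced (well bottom): (5,1,5) with a≤c, −a<b≤a
g is negative-definite; reduce −g:
−g: reduced (well bottom): (5,1,5) with a≤c, −a<b≤a
flip sign back: reduced form of g is (-5,-1,-5)
reduced forms (5, 1, 5) vs (-5, -1, -5) ⇒ inequivalent

no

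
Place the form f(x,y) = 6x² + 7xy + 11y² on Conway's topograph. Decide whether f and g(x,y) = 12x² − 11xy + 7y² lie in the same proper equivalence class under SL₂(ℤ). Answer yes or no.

D₁ = -215, D₂ = -215
f: translate: b→-5 (≡7 mod 12), so (6,7,11)→(6,-5,10)
f: reduced (well bottom): (6,-5,10) with a≤c, −a<b≤a
g: flip: (12,-11,7)→(7,11,12)
g: translate: b→-3 (≡11 mod 14), so (7,11,12)→(7,-3,8)
g: reduced (well bottom): (7,-3,8) with a≤c, −a<b≤a
reduced forms (6, -5, 10) vs (7, -3, 8) ⇒ inequivalent

no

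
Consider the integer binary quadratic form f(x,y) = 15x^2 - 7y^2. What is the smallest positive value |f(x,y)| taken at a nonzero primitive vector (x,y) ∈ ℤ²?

descent: ρ → (-7,14,8)  [lands on river]
river: ρ → (8,18,-3)
river: ρ → (-3,18,8)
river: ρ → (8,14,-7)
closes: descent 1, river 4
min |a| on river = 3

3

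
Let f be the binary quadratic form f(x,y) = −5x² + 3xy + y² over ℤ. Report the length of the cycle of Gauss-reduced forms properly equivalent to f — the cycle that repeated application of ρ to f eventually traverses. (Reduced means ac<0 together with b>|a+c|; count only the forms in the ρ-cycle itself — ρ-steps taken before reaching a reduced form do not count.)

D = 29, ⌊√D⌋ = 5
descent: ρ → (1,5,-1)  [lands on river]
river: ρ → (-1,5,1)
ρ-cycle length = 2 (tail of 1 descent step not counted)

2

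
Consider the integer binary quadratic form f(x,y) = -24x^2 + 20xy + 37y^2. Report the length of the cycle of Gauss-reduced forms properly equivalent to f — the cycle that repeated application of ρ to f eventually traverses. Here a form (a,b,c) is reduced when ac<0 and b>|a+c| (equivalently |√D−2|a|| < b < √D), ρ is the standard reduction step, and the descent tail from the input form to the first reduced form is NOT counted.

D = 3952, ⌊√D⌋ = 62
river: ρ → (37,54,-7)
river: ρ → (-7,58,21)
river: ρ → (21,26,-39)
river: ρ → (-39,52,8)
river: ρ → (8,60,-11)
river: ρ → (-11,50,33)
river: ρ → (33,16,-28)
river: ρ → (-28,40,21)
river: ρ → (21,44,-24)
river: ρ → (-24,52,13)
river: ρ → (13,52,-24)
river: ρ → (-24,44,21)
river: ρ → (21,40,-28)
river: ρ → (-28,16,33)
river: ρ → (33,50,-11)
river: ρ → (-11,60,8)
river: ρ → (8,52,-39)
river: ρ → (-39,26,21)
river: ρ → (21,58,-7)
river: ρ → (-7,54,37)
river: ρ → (37,20,-24)
river: ρ → (-24,28,33)
river: ρ → (33,38,-19)
river: ρ → (-19,38,33)
river: ρ → (33,28,-24)
river: ρ → (-24,20,37)
ρ-cycle length = 26 (tail of 0 descent steps not counted)

26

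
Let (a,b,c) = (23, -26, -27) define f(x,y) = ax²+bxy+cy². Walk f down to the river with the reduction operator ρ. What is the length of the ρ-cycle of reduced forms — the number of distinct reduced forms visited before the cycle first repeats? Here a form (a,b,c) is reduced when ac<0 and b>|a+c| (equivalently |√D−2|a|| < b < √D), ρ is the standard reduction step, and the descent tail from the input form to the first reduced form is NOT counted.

D = 3160, ⌊√D⌋ = 56
descent: ρ → (-27,26,23)  [lands on river]
river: ρ → (23,20,-30)
river: ρ → (-30,40,13)
river: ρ → (13,38,-33)
river: ρ → (-33,28,18)
river: ρ → (18,44,-17)
river: ρ → (-17,24,38)
river: ρ → (38,52,-3)
river: ρ → (-3,56,2)
river: ρ → (2,56,-3)
river: ρ → (-3,52,38)
river: ρ → (38,24,-17)
river: ρ → (-17,44,18)
river: ρ → (18,28,-33)
river: ρ → (-33,38,13)
river: ρ → (13,40,-30)
river: ρ → (-30,20,23)
river: ρ → (23,26,-27)
river: ρ → (-27,28,22)
river: ρ → (22,16,-33)
river: ρ → (-33,50,5)
river: ρ → (5,50,-33)
river: ρ → (-33,16,22)
river: ρ → (22,28,-27)
ρ-cycle length = 24 (tail of 1 descent step not counted)

24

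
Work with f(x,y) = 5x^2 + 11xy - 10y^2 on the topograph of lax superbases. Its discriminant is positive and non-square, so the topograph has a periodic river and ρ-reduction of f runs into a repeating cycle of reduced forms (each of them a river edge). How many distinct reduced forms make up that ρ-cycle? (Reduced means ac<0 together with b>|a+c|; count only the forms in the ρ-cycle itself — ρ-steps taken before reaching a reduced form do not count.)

D = 321, ⌊√D⌋ = 17
river: ρ → (-10,9,6)
river: ρ → (6,15,-4)
river: ρ → (-4,17,2)
river: ρ → (2,15,-12)
river: ρ → (-12,9,5)
river: ρ → (5,11,-10)
ρ-cycle length = 6 (tail of 0 descent steps not counted)

6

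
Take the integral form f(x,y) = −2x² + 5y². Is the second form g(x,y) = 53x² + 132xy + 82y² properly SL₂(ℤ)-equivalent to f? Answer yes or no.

D₁ = 40, D₂ = 40
river cycle of f (length 6): (-2, 4, 3), (3, 2, -3), (-3, 4, 2), (2, 4, -3), (-3, 2, 3), (3, 4, -2)
river cycle of g (length 6): (3, 4, -2), (-2, 4, 3), (3, 2, -3), (-3, 4, 2), (2, 4, -3), (-3, 2, 3)
cycles coincide ⇒ equivalent

yes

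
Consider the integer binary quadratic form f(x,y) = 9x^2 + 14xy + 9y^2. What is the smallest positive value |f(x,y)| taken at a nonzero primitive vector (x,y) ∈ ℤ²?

translate: b→-4 (≡14 mod 18), so (9,14,9)→(9,-4,4)
flip: (9,-4,4)→(4,4,9)
reduced (well bottom): (4,4,9) with a≤c, −a<b≤a
well minimum = a = 4

4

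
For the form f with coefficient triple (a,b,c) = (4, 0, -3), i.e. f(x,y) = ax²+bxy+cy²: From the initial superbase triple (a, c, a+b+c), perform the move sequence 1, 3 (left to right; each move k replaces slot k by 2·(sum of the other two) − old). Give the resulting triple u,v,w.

start (4,-3,1) = (f(1,0),f(0,1),f(1,1))
replace slot 1: 2·((-3)+1) − 4 = -8 → (-8,-3,1)
replace slot 3: 2·((-8)+(-3)) − 1 = -23 → (-8,-3,-23)

-8,-3,-23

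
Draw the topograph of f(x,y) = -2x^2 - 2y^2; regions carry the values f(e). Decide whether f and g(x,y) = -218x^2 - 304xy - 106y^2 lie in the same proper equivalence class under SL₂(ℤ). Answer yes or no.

D₁ = -16, D₂ = -16
f is negative-definite; reduce −f:
−f: reduced (well bottom): (2,0,2) with a≤c, −a<b≤a
flip sign back: reduced form of f is (-2,0,-2)
g is negative-definite; reduce −g:
−g: translate: b→-132 (≡304 mod 436), so (218,304,106)→(218,-132,20)
−g: flip: (218,-132,20)→(20,132,218)
−g: translate: b→12 (≡132 mod 40), so (20,132,218)→(20,12,2)
−g: flip: (20,12,2)→(2,-12,20)
−g: translate: b→0 (≡-12 mod 4), so (2,-12,20)→(2,0,2)
−g: reduced (well bottom): (2,0,2) with a≤c, −a<b≤a
flip sign back: reduced form of g is (-2,0,-2)
reduced forms (-2, 0, -2) vs (-2, 0, -2) ⇒ equivalent

yes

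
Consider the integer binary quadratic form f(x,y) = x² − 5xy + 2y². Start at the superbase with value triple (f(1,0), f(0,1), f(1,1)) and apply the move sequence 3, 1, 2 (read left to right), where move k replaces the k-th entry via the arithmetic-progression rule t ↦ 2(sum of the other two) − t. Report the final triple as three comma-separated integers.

start (1,2,-2) = (f(1,0),f(0,1),f(1,1))
replace slot 3: 2·(1+2) − (-2) = 8 → (1,2,8)
replace slot 1: 2·(2+8) − 1 = 19 → (19,2,8)
replace slot 2: 2·(19+8) − 2 = 52 → (19,52,8)

19,52,8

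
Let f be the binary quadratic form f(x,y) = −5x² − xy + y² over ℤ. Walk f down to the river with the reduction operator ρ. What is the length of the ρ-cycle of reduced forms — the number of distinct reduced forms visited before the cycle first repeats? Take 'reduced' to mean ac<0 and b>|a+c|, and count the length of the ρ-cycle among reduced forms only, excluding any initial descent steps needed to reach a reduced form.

D = 21, ⌊√D⌋ = 4
descent: ρ → (1,3,-3)  [lands on river]
river: ρ → (-3,3,1)
ρ-cycle length = 2 (tail of 1 descent step not counted)

2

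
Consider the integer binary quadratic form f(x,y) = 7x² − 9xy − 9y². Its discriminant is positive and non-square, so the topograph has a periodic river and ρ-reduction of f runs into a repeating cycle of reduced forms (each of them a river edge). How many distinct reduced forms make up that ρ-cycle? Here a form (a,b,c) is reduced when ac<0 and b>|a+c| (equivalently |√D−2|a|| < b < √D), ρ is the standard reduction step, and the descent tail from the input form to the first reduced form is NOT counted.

D = 333, ⌊√D⌋ = 18
descent: ρ → (-9,9,7)  [lands on river]
river: ρ → (7,5,-11)
river: ρ → (-11,17,1)
river: ρ → (1,17,-11)
river: ρ → (-11,5,7)
river: ρ → (7,9,-9)
ρ-cycle length = 6 (tail of 1 descent step not counted)

6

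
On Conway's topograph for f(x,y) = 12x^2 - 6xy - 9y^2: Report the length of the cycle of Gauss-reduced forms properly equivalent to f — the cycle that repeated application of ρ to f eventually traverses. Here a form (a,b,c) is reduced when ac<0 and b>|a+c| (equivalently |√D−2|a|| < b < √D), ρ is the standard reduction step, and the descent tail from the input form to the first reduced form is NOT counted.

D = 468, ⌊√D⌋ = 21
descent: ρ → (-9,6,12)  [lands on river]
river: ρ → (12,18,-3)
river: ρ → (-3,18,12)
river: ρ → (12,6,-9)
river: ρ → (-9,12,9)
river: ρ → (9,6,-12)
river: ρ → (-12,18,3)
river: ρ → (3,18,-12)
river: ρ → (-12,6,9)
river: ρ → (9,12,-9)
ρ-cycle length = 10 (tail of 1 descent step not counted)

10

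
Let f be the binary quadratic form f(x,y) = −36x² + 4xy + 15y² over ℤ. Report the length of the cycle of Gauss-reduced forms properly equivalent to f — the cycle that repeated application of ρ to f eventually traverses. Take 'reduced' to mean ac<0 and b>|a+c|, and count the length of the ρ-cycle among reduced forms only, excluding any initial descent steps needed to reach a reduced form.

D = 2176, ⌊√D⌋ = 46
descent: ρ → (15,26,-25)  [lands on river]
river: ρ → (-25,24,16)
river: ρ → (16,40,-9)
river: ρ → (-9,32,32)
river: ρ → (32,32,-9)
river: ρ → (-9,40,16)
river: ρ → (16,24,-25)
river: ρ → (-25,26,15)
river: ρ → (15,34,-17)
river: ρ → (-17,34,15)
ρ-cycle length = 10 (tail of 1 descent step not counted)

10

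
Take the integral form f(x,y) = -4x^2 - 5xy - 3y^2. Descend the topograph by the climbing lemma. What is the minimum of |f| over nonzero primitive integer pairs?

translate: b→-3 (≡5 mod 8), so (4,5,3)→(4,-3,2)
flip: (4,-3,2)→(2,3,4)
translate: b→-1 (≡3 mod 4), so (2,3,4)→(2,-1,3)
reduced (well bottom): (2,-1,3) with a≤c, −a<b≤a
well minimum |f| = |-2| = 2 (negative-definite)

2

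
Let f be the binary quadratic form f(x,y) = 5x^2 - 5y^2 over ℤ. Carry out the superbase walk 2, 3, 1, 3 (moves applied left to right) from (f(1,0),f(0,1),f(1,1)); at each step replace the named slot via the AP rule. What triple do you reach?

start (5,-5,0) = (f(1,0),f(0,1),f(1,1))
replace slot 2: 2·(5+0) − (-5) = 15 → (5,15,0)
replace slot 3: 2·(5+15) − 0 = 40 → (5,15,40)
replace slot 1: 2·(15+40) − 5 = 105 → (105,15,40)
replace slot 3: 2·(105+15) − 40 = 200 → (105,15,200)

105,15,200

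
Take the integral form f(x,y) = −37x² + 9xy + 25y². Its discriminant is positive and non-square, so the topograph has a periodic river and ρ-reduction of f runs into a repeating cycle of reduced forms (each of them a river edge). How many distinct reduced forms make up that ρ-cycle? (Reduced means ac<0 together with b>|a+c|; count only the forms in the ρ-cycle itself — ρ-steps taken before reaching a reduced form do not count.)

D = 3781, ⌊√D⌋ = 61
descent: ρ → (25,41,-21)  [lands on river]
river: ρ → (-21,43,23)
river: ρ → (23,49,-15)
river: ρ → (-15,41,35)
river: ρ → (35,29,-21)
river: ρ → (-21,55,9)
river: ρ → (9,53,-27)
river: ρ → (-27,55,7)
river: ρ → (7,57,-19)
river: ρ → (-19,57,7)
river: ρ → (7,55,-27)
river: ρ → (-27,53,9)
river: ρ → (9,55,-21)
river: ρ → (-21,29,35)
river: ρ → (35,41,-15)
river: ρ → (-15,49,23)
river: ρ → (23,43,-21)
river: ρ → (-21,41,25)
river: ρ → (25,59,-3)
river: ρ → (-3,61,5)
river: ρ → (5,59,-15)
river: ρ → (-15,61,1)
river: ρ → (1,61,-15)
river: ρ → (-15,59,5)
river: ρ → (5,61,-3)
river: ρ → (-3,59,25)
ρ-cycle length = 26 (tail of 1 descent step not counted)

26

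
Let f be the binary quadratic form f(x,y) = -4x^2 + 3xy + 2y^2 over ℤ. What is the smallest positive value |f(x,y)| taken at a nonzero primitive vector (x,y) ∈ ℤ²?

river: ρ → (2,5,-2)
river: ρ → (-2,3,4)
river: ρ → (4,5,-1)
river: ρ → (-1,5,4)
river: ρ → (4,3,-2)
river: ρ → (-2,5,2)
river: ρ → (2,3,-4)
river: ρ → (-4,5,1)
river: ρ → (1,5,-4)
river: ρ → (-4,3,2)
closes: descent 0, river 10
min |a| on river = 1

1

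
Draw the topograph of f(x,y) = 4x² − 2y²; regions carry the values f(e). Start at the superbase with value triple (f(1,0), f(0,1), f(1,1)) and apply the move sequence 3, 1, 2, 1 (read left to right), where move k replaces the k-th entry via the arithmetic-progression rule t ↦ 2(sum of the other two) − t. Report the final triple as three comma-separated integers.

start (4,-2,2) = (f(1,0),f(0,1),f(1,1))
replace slot 3: 2·(4+(-2)) − 2 = 2 → (4,-2,2)
replace slot 1: 2·((-2)+2) − 4 = -4 → (-4,-2,2)
replace slot 2: 2·((-4)+2) − (-2) = -2 → (-4,-2,2)
replace slot 1: 2·((-2)+2) − (-4) = 4 → (4,-2,2)

4,-2,2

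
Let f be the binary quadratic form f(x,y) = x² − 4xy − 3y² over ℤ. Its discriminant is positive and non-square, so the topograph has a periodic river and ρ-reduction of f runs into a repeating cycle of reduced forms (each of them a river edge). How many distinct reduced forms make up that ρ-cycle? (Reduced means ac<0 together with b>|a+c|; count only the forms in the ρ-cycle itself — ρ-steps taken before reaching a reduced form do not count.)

D = 28, ⌊√D⌋ = 5
descent: ρ → (-3,4,1)  [lands on river]
river: ρ → (1,4,-3)
river: ρ → (-3,2,2)
river: ρ → (2,2,-3)
ρ-cycle length = 4 (tail of 1 descent step not counted)

4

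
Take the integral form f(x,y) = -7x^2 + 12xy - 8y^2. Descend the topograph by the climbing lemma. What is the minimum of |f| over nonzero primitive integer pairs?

translate: b→2 (≡-12 mod 14), so (7,-12,8)→(7,2,3)
flip: (7,2,3)→(3,-2,7)
reduced (well bottom): (3,-2,7) with a≤c, −a<b≤a
well minimum |f| = |-3| = 3 (negative-definite)

3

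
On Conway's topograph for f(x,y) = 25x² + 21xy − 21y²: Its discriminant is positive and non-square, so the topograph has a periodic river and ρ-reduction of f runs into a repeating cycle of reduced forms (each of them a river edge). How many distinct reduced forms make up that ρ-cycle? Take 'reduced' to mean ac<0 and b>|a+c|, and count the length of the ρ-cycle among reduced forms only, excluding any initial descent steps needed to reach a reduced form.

D = 2541, ⌊√D⌋ = 50
river: ρ → (-21,21,25)
river: ρ → (25,29,-17)
river: ρ → (-17,39,15)
river: ρ → (15,21,-35)
river: ρ → (-35,49,1)
river: ρ → (1,49,-35)
river: ρ → (-35,21,15)
river: ρ → (15,39,-17)
river: ρ → (-17,29,25)
river: ρ → (25,21,-21)
ρ-cycle length = 10 (tail of 0 descent steps not counted)

10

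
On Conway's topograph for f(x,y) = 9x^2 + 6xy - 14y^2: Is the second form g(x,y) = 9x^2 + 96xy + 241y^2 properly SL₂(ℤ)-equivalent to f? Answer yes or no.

D₁ = 540, D₂ = 540
river cycle of f (length 8): (-14, 22, 1), (1, 22, -14), (-14, 6, 9), (9, 12, -11), (-11, 10, 10), (10, 10, -11), (-11, 12, 9), (9, 6, -14)
river cycle of g (length 8): (9, 6, -14), (-14, 22, 1), (1, 22, -14), (-14, 6, 9), (9, 12, -11), (-11, 10, 10), (10, 10, -11), (-11, 12, 9)
cycles coincide ⇒ equivalent

yes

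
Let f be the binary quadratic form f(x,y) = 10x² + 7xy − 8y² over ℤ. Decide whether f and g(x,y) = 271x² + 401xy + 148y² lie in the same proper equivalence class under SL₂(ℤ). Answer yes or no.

D₁ = 369, D₂ = 369
river cycle of f (length 16): (-8, 9, 9), (9, 9, -8), (-8, 7, 10), (10, 13, -5), (-5, 17, 4), (4, 15, -9), (-9, 3, 10), (10, 17, -2), (-2, 19, 1), (1, 19, -2), … (6 more)
river cycle of g (length 16): (-5, 13, 10), (10, 7, -8), (-8, 9, 9), (9, 9, -8), (-8, 7, 10), (10, 13, -5), (-5, 17, 4), (4, 15, -9), (-9, 3, 10), (10, 17, -2), … (6 more)
cycles coincide ⇒ equivalent

yes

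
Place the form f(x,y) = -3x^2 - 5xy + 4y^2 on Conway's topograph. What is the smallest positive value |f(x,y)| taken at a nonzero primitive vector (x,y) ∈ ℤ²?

descent: ρ → (4,5,-3)  [lands on river]
river: ρ → (-3,7,2)
river: ρ → (2,5,-6)
river: ρ → (-6,7,1)
river: ρ → (1,7,-6)
river: ρ → (-6,5,2)
river: ρ → (2,7,-3)
river: ρ → (-3,5,4)
river: ρ → (4,3,-4)
river: ρ → (-4,5,3)
river: ρ → (3,7,-2)
river: ρ → (-2,5,6)
river: ρ → (6,7,-1)
river: ρ → (-1,7,6)
river: ρ → (6,5,-2)
river: ρ → (-2,7,3)
river: ρ → (3,5,-4)
river: ρ → (-4,3,4)
closes: descent 1, river 18
min |a| on river = 1

1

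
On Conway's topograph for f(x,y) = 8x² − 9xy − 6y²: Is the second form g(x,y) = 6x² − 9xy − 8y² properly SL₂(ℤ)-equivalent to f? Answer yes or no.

D₁ = 273, D₂ = 273
river cycle of f (length 8): (-6, 9, 8), (8, 7, -7), (-7, 7, 8), (8, 9, -6), (-6, 15, 2), (2, 13, -13), (-13, 13, 2), (2, 15, -6)
river cycle of g (length 8): (-8, 9, 6), (6, 15, -2), (-2, 13, 13), (13, 13, -2), (-2, 15, 6), (6, 9, -8), (-8, 7, 7), (7, 7, -8)
cycles differ ⇒ inequivalent

no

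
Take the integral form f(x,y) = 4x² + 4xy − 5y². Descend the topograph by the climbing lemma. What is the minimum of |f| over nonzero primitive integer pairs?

river: ρ → (-5,6,3)
river: ρ → (3,6,-5)
river: ρ → (-5,4,4)
river: ρ → (4,4,-5)
closes: descent 0, river 4
min |a| on river = 3

3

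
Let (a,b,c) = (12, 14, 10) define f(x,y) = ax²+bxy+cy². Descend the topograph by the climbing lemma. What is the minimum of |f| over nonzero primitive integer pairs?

translate: b→-10 (≡14 mod 24), so (12,14,10)→(12,-10,8)
flip: (12,-10,8)→(8,10,12)
translate: b→-6 (≡10 mod 16), so (8,10,12)→(8,-6,10)
reduced (well bottom): (8,-6,10) with a≤c, −a<b≤a
well minimum = a = 8

8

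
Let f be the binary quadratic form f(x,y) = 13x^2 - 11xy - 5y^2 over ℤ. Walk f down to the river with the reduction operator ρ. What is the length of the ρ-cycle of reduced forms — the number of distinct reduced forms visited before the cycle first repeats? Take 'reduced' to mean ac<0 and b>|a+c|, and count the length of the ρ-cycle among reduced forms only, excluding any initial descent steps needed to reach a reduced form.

D = 381, ⌊√D⌋ = 19
descent: ρ → (-5,11,13)  [lands on river]
river: ρ → (13,15,-3)
river: ρ → (-3,15,13)
river: ρ → (13,11,-5)
river: ρ → (-5,19,1)
river: ρ → (1,19,-5)
ρ-cycle length = 6 (tail of 1 descent step not counted)

6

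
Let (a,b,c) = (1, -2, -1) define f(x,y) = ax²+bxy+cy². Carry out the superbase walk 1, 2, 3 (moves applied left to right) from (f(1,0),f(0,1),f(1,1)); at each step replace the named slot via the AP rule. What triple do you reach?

start (1,-1,-2) = (f(1,0),f(0,1),f(1,1))
replace slot 1: 2·((-1)+(-2)) − 1 = -7 → (-7,-1,-2)
replace slot 2: 2·((-7)+(-2)) − (-1) = -17 → (-7,-17,-2)
replace slot 3: 2·((-7)+(-17)) − (-2) = -46 → (-7,-17,-46)

-7,-17,-46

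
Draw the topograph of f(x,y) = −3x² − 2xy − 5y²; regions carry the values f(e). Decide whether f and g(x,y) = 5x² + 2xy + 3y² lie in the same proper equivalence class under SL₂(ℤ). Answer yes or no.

D₁ = -56, D₂ = -56
f is negative-definite; reduce −f:
−f: reduced (well bottom): (3,2,5) with a≤c, −a<b≤a
flip sign back: reduced form of f is (-3,-2,-5)
g: flip: (5,2,3)→(3,-2,5)
g: reduced (well bottom): (3,-2,5) with a≤c, −a<b≤a
reduced forms (-3, -2, -5) vs (3, -2, 5) ⇒ inequivalent

no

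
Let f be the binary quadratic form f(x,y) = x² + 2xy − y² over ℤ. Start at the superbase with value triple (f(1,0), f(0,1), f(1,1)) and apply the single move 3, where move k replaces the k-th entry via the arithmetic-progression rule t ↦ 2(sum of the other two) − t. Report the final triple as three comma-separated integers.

start (1,-1,2) = (f(1,0),f(0,1),f(1,1))
replace slot 3: 2·(1+(-1)) − 2 = -2 → (1,-1,-2)

1,-1,-2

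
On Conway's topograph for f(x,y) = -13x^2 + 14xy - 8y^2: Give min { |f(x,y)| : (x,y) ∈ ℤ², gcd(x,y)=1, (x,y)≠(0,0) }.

translate: b→12 (≡-14 mod 26), so (13,-14,8)→(13,12,7)
flip: (13,12,7)→(7,-12,13)
translate: b→2 (≡-12 mod 14), so (7,-12,13)→(7,2,8)
reduced (well bottom): (7,2,8) with a≤c, −a<b≤a
well minimum |f| = |-7| = 7 (negative-definite)

7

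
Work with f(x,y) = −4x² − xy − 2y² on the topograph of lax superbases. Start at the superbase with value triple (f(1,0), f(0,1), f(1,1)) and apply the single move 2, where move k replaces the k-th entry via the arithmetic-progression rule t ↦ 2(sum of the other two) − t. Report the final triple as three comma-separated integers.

start (-4,-2,-7) = (f(1,0),f(0,1),f(1,1))
replace slot 2: 2·((-4)+(-7)) − (-2) = -20 → (-4,-20,-7)

-4,-20,-7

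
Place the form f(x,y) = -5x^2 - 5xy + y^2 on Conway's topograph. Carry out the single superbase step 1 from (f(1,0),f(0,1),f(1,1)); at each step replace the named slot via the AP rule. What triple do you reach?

start (-5,1,-9) = (f(1,0),f(0,1),f(1,1))
replace slot 1: 2·(1+(-9)) − (-5) = -11 → (-11,1,-9)

-11,1,-9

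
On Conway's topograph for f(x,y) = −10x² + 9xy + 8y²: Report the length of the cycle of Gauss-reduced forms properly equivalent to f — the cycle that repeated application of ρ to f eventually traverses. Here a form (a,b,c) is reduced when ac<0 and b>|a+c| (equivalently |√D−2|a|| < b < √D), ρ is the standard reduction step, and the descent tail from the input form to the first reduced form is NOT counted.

D = 401, ⌊√D⌋ = 20
river: ρ → (8,7,-11)
river: ρ → (-11,15,4)
river: ρ → (4,17,-7)
river: ρ → (-7,11,10)
river: ρ → (10,9,-8)
river: ρ → (-8,7,11)
river: ρ → (11,15,-4)
river: ρ → (-4,17,7)
river: ρ → (7,11,-10)
river: ρ → (-10,9,8)
ρ-cycle length = 10 (tail of 0 descent steps not counted)

10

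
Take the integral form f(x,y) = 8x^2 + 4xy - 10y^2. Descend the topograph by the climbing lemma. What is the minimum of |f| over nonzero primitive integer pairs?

river: ρ → (-10,16,2)
river: ρ → (2,16,-10)
river: ρ → (-10,4,8)
river: ρ → (8,12,-6)
river: ρ → (-6,12,8)
river: ρ → (8,4,-10)
closes: descent 0, river 6
min |a| on river = 2

2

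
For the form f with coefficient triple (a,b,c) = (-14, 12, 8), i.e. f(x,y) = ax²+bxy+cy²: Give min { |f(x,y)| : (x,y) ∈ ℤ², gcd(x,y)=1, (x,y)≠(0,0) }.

river: ρ → (8,20,-6)
river: ρ → (-6,16,14)
river: ρ → (14,12,-8)
river: ρ → (-8,20,6)
river: ρ → (6,16,-14)
river: ρ → (-14,12,8)
closes: descent 0, river 6
min |a| on river = 6

6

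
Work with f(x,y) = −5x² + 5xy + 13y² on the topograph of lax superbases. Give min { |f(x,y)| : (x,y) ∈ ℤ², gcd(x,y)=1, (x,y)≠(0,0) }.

descent: ρ → (13,-5,-5)
descent: ρ → (-5,15,3)  [lands on river]
river: ρ → (3,15,-5)
closes: descent 2, river 2
min |a| on river = 3

3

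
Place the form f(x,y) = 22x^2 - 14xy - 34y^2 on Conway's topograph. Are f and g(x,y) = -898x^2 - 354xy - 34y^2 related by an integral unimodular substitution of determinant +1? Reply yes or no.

D₁ = 3188, D₂ = 3188
river cycle of f (length 14): (-34, 14, 22), (22, 30, -26), (-26, 22, 26), (26, 30, -22), (-22, 14, 34), (34, 54, -2), (-2, 54, 34), (34, 14, -22), (-22, 30, 26), (26, 22, -26), … (4 more)
river cycle of g (length 14): (-34, 14, 22), (22, 30, -26), (-26, 22, 26), (26, 30, -22), (-22, 14, 34), (34, 54, -2), (-2, 54, 34), (34, 14, -22), (-22, 30, 26), (26, 22, -26), … (4 more)
cycles coincide ⇒ equivalent

yes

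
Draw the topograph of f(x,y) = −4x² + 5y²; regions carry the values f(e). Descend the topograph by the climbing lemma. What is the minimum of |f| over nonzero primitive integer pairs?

descent: ρ → (5,0,-4)
descent: ρ → (-4,8,1)  [lands on river]
river: ρ → (1,8,-4)
closes: descent 2, river 2
min |a| on river = 1

1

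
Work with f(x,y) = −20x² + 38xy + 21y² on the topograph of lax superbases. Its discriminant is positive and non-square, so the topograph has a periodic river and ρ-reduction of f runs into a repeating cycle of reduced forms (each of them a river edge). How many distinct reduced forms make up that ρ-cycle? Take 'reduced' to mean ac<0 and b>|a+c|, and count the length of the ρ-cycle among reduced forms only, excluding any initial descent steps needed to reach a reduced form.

D = 3124, ⌊√D⌋ = 55
river: ρ → (21,46,-12)
river: ρ → (-12,50,13)
river: ρ → (13,54,-4)
river: ρ → (-4,50,39)
river: ρ → (39,28,-15)
river: ρ → (-15,32,35)
river: ρ → (35,38,-12)
river: ρ → (-12,34,41)
river: ρ → (41,48,-5)
river: ρ → (-5,52,21)
river: ρ → (21,32,-25)
river: ρ → (-25,18,28)
river: ρ → (28,38,-15)
river: ρ → (-15,52,7)
river: ρ → (7,46,-36)
river: ρ → (-36,26,17)
river: ρ → (17,42,-20)
river: ρ → (-20,38,21)
ρ-cycle length = 18 (tail of 0 descent steps not counted)

18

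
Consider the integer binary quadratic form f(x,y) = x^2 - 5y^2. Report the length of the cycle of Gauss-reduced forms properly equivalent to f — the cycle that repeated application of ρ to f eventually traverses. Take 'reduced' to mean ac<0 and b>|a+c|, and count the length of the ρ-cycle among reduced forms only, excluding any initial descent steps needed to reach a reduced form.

D = 20, ⌊√D⌋ = 4
descent: ρ → (-5,0,1)
descent: ρ → (1,4,-1)  [lands on river]
river: ρ → (-1,4,1)
ρ-cycle length = 2 (tail of 2 descent steps not counted)

2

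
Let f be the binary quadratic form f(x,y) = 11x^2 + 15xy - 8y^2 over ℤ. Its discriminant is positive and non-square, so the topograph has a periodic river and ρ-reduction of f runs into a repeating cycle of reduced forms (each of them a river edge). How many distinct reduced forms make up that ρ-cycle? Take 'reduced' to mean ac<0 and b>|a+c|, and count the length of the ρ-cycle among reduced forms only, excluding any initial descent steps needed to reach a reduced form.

D = 577, ⌊√D⌋ = 24
river: ρ → (-8,17,9)
river: ρ → (9,19,-6)
river: ρ → (-6,17,12)
river: ρ → (12,7,-11)
river: ρ → (-11,15,8)
river: ρ → (8,17,-9)
river: ρ → (-9,19,6)
river: ρ → (6,17,-12)
river: ρ → (-12,7,11)
river: ρ → (11,15,-8)
ρ-cycle length = 10 (tail of 0 descent steps not counted)

10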